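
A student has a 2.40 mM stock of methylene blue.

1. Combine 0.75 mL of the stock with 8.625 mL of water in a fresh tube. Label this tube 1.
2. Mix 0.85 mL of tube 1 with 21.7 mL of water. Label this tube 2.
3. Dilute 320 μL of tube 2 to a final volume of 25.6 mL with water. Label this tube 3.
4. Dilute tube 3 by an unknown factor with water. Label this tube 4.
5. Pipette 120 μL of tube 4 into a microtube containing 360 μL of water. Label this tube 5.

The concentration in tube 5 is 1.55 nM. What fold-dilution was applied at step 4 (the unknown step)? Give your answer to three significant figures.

Step 1: 0.75 mL + 8.625 mL = 9.375 mL total → factor 9.375/0.75 = 12.5
Step 2: 0.85 mL + 21.7 mL = 22.55 mL total → factor 22.55/0.85 = 26.529
Step 3: 320 μL brought to 25.6 mL → factor 25600/320 = 80
Step 4: unknown factor x
Step 5: 120 μL + 360 μL = 480 μL total → factor 480/120 = 4
Product of known-step factors = 1.0612 × 10^5
Overall factor = 2.40 mM / (1.55 nM) = 1.5484 × 10^6
x = 1.5484 × 10^6 / 1.0612 × 10^5 = 14.6

14.6-fold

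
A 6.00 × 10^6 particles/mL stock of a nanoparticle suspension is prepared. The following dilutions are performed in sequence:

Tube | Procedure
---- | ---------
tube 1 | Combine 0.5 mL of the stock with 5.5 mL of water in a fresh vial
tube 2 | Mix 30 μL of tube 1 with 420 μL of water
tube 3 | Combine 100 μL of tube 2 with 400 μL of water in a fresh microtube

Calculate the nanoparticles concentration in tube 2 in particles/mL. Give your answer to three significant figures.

3.33 × 10^4 particles/mL

Step 1: 0.5 mL + 5.5 mL = 6 mL total → factor 6/0.5 = 12
Step 2: 30 μL + 420 μL = 450 μL total → factor 450/30 = 15
Dilution factor through tube 2 = 12 × 15 = 180
[tube 2] = 6.00 × 10^6 particles/mL / 180 = 3.33 × 10^4 particles/mL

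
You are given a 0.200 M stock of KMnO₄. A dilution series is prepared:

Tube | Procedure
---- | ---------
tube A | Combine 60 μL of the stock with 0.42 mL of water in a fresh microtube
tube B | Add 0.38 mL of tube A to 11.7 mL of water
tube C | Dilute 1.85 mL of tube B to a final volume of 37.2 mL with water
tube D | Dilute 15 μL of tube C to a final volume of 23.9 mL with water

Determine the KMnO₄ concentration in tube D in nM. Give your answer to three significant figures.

24.5 nM

Step 1: 60 μL + 0.42 mL = 480 μL total → factor 480/60 = 8
Step 2: 0.38 mL + 11.7 mL = 12.08 mL total → factor 12.08/0.38 = 31.789
Step 3: 1.85 mL brought to 37.2 mL → factor 37.2/1.85 = 20.108
Step 4: 15 μL brought to 23.9 mL → factor 23900/15 = 1593.3
Overall dilution factor = 8 × 31.789 × 20.108 × 1593.3 = 8.148 × 10^6
Final = 0.200 M / 8.148 × 10^6 = 2.455 × 10^-8 M = 24.5 nM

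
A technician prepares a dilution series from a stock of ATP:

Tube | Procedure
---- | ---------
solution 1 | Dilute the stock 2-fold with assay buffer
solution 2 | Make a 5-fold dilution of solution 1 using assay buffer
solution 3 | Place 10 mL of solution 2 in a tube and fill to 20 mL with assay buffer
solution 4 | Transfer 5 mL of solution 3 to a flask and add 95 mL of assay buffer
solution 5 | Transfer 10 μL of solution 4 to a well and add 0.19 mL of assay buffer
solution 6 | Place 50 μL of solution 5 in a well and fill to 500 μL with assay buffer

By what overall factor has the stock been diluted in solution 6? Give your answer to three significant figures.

8.00 × 10^4

Step 1: 2-fold → factor 2
Step 2: 5-fold → factor 5
Step 3: 10 mL brought to 20 mL → factor 20/10 = 2
Step 4: 5 mL + 95 mL = 100 mL total → factor 100/5 = 20
Step 5: 10 μL + 0.19 mL = 200 μL total → factor 200/10 = 20
Step 6: 50 μL brought to 500 μL → factor 500/50 = 10
Overall dilution factor = 2 × 5 × 2 × 20 × 20 × 10 = 80000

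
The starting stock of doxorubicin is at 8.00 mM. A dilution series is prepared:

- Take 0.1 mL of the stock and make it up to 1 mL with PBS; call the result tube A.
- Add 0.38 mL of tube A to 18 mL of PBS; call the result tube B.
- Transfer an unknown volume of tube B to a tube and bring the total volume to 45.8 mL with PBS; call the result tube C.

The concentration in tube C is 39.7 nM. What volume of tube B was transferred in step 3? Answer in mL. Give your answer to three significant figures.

0.110 mL

Step 1: 0.1 mL brought to 1 mL → factor 1/0.1 = 10
Step 2: 0.38 mL + 18 mL = 18.38 mL total → factor 18.38/0.38 = 48.368
Step 3: v brought to 45.8 mL → factor = 45.8 mL/v
Product of known-step factors = 483.68
Overall factor = 8.00 mM / (39.7 nM) = 2.0151 × 10^5
Step-3 factor = 2.0151 × 10^5 / 483.68 = 416.62
v = 45.8 mL / 416.62 = 0.110 mL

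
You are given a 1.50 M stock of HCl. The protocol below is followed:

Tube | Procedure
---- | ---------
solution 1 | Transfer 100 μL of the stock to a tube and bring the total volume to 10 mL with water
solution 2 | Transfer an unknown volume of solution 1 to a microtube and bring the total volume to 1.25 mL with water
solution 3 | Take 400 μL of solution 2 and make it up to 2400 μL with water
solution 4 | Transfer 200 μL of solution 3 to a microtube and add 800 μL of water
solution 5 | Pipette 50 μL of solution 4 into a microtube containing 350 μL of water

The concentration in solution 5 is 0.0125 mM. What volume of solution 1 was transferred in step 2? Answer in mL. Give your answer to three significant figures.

Step 1: 100 μL brought to 10 mL → factor 10000/100 = 100
Step 2: v brought to 1.25 mL → factor = 1.25 mL/v
Step 3: 400 μL brought to 2400 μL → factor 2400/400 = 6
Step 4: 200 μL + 800 μL = 1000 μL total → factor 1000/200 = 5
Step 5: 50 μL + 350 μL = 400 μL total → factor 400/50 = 8
Product of known-step factors = 24000
Overall factor = 1.50 M / (0.0125 mM) = 1.2 × 10^5
Step-2 factor = 1.2 × 10^5 / 24000 = 5
v = 1.25 mL / 5 = 0.250 mL

0.250 mL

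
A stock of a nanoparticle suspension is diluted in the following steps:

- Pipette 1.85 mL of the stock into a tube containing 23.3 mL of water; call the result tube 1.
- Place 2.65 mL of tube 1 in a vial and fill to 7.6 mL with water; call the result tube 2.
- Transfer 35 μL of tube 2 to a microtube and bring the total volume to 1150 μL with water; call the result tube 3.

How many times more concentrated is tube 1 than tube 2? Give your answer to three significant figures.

Step 1: 1.85 mL + 23.3 mL = 25.15 mL total → factor 25.15/1.85 = 13.595
Step 2: 2.65 mL brought to 7.6 mL → factor 7.6/2.65 = 2.8679
Dilution factor to tube 1 = 13.595; to tube 2 = 38.988
[tube 1]/[tube 2] = (factor to tube 2)/(factor to tube 1) = 38.988/13.595 = 2.87

2.87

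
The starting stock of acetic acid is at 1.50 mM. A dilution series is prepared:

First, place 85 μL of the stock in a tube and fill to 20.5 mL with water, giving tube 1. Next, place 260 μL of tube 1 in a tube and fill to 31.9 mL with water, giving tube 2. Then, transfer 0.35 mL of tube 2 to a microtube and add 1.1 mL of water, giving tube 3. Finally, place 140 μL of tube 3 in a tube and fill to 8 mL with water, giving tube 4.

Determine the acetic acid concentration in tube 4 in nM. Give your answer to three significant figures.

0.214 nM

Step 1: 85 μL brought to 20.5 mL → factor 20500/85 = 241.18
Step 2: 260 μL brought to 31.9 mL → factor 31900/260 = 122.69
Step 3: 0.35 mL + 1.1 mL = 1.45 mL total → factor 1.45/0.35 = 4.1429
Step 4: 140 μL brought to 8 mL → factor 8000/140 = 57.143
Overall dilution factor = 241.18 × 122.69 × 4.1429 × 57.143 = 7.0051 × 10^6
Final = 1.50 mM / 7.0051 × 10^6 = 2.141 × 10^-7 mM = 0.214 nM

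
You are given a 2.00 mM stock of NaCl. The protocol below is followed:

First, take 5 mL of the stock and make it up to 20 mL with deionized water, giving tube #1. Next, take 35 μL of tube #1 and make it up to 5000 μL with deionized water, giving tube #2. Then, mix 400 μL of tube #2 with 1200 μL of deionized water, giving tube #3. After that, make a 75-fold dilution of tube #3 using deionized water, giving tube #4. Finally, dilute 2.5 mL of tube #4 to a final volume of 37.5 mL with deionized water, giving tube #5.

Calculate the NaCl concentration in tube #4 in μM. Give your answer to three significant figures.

Step 1: 5 mL brought to 20 mL → factor 20/5 = 4
Step 2: 35 μL brought to 5000 μL → factor 5000/35 = 142.86
Step 3: 400 μL + 1200 μL = 1600 μL total → factor 1600/400 = 4
Step 4: 75-fold → factor 75
Dilution factor through tube #4 = 4 × 142.86 × 4 × 75 = 1.7143 × 10^5
[tube #4] = 2.00 mM / 1.7143 × 10^5 = 1.167 × 10^-5 mM = 0.0117 μM

0.0117 μM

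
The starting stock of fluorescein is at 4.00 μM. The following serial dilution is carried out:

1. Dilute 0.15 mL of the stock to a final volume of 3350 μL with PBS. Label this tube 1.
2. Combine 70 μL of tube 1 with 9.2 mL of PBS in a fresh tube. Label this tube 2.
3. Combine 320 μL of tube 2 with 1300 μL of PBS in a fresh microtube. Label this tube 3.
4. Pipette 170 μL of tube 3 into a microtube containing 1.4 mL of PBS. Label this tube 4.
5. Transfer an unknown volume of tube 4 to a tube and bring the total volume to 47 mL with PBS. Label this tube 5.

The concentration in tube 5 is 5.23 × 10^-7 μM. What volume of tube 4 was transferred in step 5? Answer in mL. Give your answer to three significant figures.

0.850 mL

Step 1: 0.15 mL brought to 3350 μL → factor 3.35/0.15 = 22.333
Step 2: 70 μL + 9.2 mL = 9270 μL total → factor 9270/70 = 132.43
Step 3: 320 μL + 1300 μL = 1620 μL total → factor 1620/320 = 5.0625
Step 4: 170 μL + 1.4 mL = 1570 μL total → factor 1570/170 = 9.2353
Step 5: v brought to 47 mL → factor = 47 mL/v
Product of known-step factors = 1.3828 × 10^5
Overall factor = 4.00 μM / (5.23 × 10^-7 μM) = 7.6482 × 10^6
Step-5 factor = 7.6482 × 10^6 / 1.3828 × 10^5 = 55.31
v = 47 mL / 55.31 = 0.850 mL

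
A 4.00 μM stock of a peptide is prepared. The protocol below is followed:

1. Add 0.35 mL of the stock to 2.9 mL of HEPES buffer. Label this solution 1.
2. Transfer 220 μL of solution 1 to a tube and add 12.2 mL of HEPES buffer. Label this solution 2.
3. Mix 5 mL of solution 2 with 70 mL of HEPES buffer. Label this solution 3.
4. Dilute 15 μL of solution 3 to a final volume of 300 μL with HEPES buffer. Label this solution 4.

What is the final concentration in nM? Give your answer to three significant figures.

0.0254 nM

Step 1: 0.35 mL + 2.9 mL = 3.25 mL total → factor 3.25/0.35 = 9.2857
Step 2: 220 μL + 12.2 mL = 12420 μL total → factor 12420/220 = 56.455
Step 3: 5 mL + 70 mL = 75 mL total → factor 75/5 = 15
Step 4: 15 μL brought to 300 μL → factor 300/15 = 20
Overall dilution factor = 9.2857 × 56.455 × 15 × 20 = 1.5727 × 10^5
Final = 4.00 μM / 1.5727 × 10^5 = 2.543 × 10^-5 μM = 0.0254 nM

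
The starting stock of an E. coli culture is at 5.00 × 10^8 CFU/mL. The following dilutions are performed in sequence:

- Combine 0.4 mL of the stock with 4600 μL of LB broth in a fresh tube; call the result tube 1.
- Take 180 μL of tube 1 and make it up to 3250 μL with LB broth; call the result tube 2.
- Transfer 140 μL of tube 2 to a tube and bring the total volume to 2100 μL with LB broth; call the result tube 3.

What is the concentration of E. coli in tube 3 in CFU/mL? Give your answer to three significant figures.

1.48 × 10^5 CFU/mL

Step 1: 0.4 mL + 4600 μL = 5 mL total → factor 5/0.4 = 12.5
Step 2: 180 μL brought to 3250 μL → factor 3250/180 = 18.056
Step 3: 140 μL brought to 2100 μL → factor 2100/140 = 15
Overall dilution factor = 12.5 × 18.056 × 15 = 3385.4
Final = 5.00 × 10^8 CFU/mL / 3385.4 = 1.48 × 10^5 CFU/mL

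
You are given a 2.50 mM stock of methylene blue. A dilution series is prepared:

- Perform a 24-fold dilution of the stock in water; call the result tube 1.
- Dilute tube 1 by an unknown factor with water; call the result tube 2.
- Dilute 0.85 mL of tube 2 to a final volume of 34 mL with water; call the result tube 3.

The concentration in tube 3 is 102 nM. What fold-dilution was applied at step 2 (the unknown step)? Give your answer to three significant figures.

25.5-fold

Step 1: 24-fold → factor 24
Step 2: unknown factor x
Step 3: 0.85 mL brought to 34 mL → factor 34/0.85 = 40
Product of known-step factors = 960
Overall factor = 2.50 mM / (102 nM) = 24510
x = 24510 / 960 = 25.5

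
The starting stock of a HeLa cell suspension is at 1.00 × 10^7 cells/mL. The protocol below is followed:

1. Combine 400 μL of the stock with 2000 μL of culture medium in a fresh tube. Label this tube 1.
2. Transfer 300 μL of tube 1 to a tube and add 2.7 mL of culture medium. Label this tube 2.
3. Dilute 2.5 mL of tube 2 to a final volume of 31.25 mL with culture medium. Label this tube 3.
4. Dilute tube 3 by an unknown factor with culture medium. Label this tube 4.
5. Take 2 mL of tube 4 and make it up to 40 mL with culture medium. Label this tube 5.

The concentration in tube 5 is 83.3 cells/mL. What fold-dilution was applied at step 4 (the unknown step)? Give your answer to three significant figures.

8.00-fold

Step 1: 400 μL + 2000 μL = 2400 μL total → factor 2400/400 = 6
Step 2: 300 μL + 2.7 mL = 3000 μL total → factor 3000/300 = 10
Step 3: 2.5 mL brought to 31.25 mL → factor 31.25/2.5 = 12.5
Step 4: unknown factor x
Step 5: 2 mL brought to 40 mL → factor 40/2 = 20
Product of known-step factors = 15000
Overall factor = 1.00 × 10^7 cells/mL / (83.3 cells/mL) = 1.2005 × 10^5
x = 1.2005 × 10^5 / 15000 = 8.00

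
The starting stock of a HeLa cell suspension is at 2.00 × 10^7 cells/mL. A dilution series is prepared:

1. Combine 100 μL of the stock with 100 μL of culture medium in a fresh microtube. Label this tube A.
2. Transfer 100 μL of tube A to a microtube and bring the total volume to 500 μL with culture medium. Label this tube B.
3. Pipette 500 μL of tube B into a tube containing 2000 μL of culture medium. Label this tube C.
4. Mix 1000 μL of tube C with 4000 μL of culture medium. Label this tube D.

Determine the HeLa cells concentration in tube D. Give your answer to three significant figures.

Step 1: 100 μL + 100 μL = 200 μL total → factor 200/100 = 2
Step 2: 100 μL brought to 500 μL → factor 500/100 = 5
Step 3: 500 μL + 2000 μL = 2500 μL total → factor 2500/500 = 5
Step 4: 1000 μL + 4000 μL = 5000 μL total → factor 5000/1000 = 5
Overall dilution factor = 2 × 5 × 5 × 5 = 250
Final = 2.00 × 10^7 cells/mL / 250 = 8.00 × 10^4 cells/mL

8.00 × 10^4 cells/mL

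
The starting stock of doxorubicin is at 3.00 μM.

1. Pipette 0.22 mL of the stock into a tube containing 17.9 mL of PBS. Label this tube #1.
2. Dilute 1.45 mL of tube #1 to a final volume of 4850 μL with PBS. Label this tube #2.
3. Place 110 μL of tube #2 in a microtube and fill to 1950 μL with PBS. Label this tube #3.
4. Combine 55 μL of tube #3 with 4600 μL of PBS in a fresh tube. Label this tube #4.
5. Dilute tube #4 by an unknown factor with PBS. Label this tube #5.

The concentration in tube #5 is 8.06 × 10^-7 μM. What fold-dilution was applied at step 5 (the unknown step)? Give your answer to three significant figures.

9.00-fold

Step 1: 0.22 mL + 17.9 mL = 18.12 mL total → factor 18.12/0.22 = 82.364
Step 2: 1.45 mL brought to 4850 μL → factor 4.85/1.45 = 3.3448
Step 3: 110 μL brought to 1950 μL → factor 1950/110 = 17.727
Step 4: 55 μL + 4600 μL = 4655 μL total → factor 4655/55 = 84.636
Step 5: unknown factor x
Product of known-step factors = 4.1334 × 10^5
Overall factor = 3.00 μM / (8.06 × 10^-7 μM) = 3.7221 × 10^6
x = 3.7221 × 10^6 / 4.1334 × 10^5 = 9.00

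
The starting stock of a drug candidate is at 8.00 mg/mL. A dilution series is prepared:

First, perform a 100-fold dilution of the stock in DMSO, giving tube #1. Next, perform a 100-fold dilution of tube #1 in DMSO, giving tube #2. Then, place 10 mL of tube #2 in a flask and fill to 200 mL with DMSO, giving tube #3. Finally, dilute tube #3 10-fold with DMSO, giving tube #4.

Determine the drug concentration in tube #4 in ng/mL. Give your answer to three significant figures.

4.00 ng/mL

Step 1: 100-fold → factor 100
Step 2: 100-fold → factor 100
Step 3: 10 mL brought to 200 mL → factor 200/10 = 20
Step 4: 10-fold → factor 10
Overall dilution factor = 100 × 100 × 20 × 10 = 2 × 10^6
Final = 8.00 mg/mL / 2 × 10^6 = 4.000 × 10^-6 mg/mL = 4.00 ng/mL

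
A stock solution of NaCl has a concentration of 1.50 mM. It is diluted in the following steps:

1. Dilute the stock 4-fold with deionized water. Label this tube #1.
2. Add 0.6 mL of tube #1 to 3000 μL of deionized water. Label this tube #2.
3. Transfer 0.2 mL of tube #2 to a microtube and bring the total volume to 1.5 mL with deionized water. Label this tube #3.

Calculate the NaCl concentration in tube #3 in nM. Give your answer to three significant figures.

8.33 × 10^3 nM

Step 1: 4-fold → factor 4
Step 2: 0.6 mL + 3000 μL = 3.6 mL total → factor 3.6/0.6 = 6
Step 3: 0.2 mL brought to 1.5 mL → factor 1.5/0.2 = 7.5
Dilution factor through tube #3 = 4 × 6 × 7.5 = 180
[tube #3] = 1.50 mM / 180 = 0.008333 mM = 8.33 × 10^3 nM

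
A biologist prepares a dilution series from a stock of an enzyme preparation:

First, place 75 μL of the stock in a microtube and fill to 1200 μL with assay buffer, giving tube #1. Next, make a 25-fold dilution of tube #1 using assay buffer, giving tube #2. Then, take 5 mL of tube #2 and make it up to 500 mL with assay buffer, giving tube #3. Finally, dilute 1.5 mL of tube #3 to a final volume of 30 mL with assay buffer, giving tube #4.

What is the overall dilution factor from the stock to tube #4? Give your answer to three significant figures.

8.00 × 10^5

Step 1: 75 μL brought to 1200 μL → factor 1200/75 = 16
Step 2: 25-fold → factor 25
Step 3: 5 mL brought to 500 mL → factor 500/5 = 100
Step 4: 1.5 mL brought to 30 mL → factor 30/1.5 = 20
Overall dilution factor = 16 × 25 × 100 × 20 = 8 × 10^5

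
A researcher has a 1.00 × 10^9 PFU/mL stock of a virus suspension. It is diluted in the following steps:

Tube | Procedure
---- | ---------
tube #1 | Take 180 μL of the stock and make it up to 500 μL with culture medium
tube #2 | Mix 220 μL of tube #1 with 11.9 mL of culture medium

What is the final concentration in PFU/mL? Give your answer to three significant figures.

Step 1: 180 μL brought to 500 μL → factor 500/180 = 2.7778
Step 2: 220 μL + 11.9 mL = 12120 μL total → factor 12120/220 = 55.091
Overall dilution factor = 2.7778 × 55.091 = 153.03
Final = 1.00 × 10^9 PFU/mL / 153.03 = 6.53 × 10^6 PFU/mL

6.53 × 10^6 PFU/mL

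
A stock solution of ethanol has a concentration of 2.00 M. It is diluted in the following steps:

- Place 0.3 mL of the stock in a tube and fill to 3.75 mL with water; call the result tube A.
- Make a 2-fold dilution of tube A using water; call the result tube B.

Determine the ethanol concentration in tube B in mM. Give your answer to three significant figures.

80.0 mM

Step 1: 0.3 mL brought to 3.75 mL → factor 3.75/0.3 = 12.5
Step 2: 2-fold → factor 2
Overall dilution factor = 12.5 × 2 = 25
Final = 2.00 M / 25 = 0.08000 M = 80.0 mM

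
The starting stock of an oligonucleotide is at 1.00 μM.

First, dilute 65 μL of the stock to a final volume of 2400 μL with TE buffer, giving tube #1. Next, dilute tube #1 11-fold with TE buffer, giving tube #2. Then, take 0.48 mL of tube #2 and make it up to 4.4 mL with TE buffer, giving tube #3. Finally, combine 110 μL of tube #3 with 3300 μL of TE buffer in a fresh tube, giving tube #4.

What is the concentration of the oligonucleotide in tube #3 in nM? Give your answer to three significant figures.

0.269 nM

Step 1: 65 μL brought to 2400 μL → factor 2400/65 = 36.923
Step 2: 11-fold → factor 11
Step 3: 0.48 mL brought to 4.4 mL → factor 4.4/0.48 = 9.1667
Dilution factor through tube #3 = 36.923 × 11 × 9.1667 = 3723.1
[tube #3] = 1.00 μM / 3723.1 = 0.0002686 μM = 0.269 nM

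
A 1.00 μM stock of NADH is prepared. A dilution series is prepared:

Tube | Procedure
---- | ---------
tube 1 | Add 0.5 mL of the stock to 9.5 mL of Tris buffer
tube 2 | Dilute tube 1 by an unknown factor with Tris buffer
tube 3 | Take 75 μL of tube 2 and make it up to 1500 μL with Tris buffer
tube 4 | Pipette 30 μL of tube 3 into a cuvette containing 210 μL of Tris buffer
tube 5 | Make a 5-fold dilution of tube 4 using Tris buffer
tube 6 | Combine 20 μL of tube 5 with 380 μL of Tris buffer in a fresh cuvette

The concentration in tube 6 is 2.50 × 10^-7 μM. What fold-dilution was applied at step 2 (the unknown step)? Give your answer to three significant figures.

Step 1: 0.5 mL + 9.5 mL = 10 mL total → factor 10/0.5 = 20
Step 2: unknown factor x
Step 3: 75 μL brought to 1500 μL → factor 1500/75 = 20
Step 4: 30 μL + 210 μL = 240 μL total → factor 240/30 = 8
Step 5: 5-fold → factor 5
Step 6: 20 μL + 380 μL = 400 μL total → factor 400/20 = 20
Product of known-step factors = 3.2 × 10^5
Overall factor = 1.00 μM / (2.50 × 10^-7 μM) = 4 × 10^6
x = 4 × 10^6 / 3.2 × 10^5 = 12.5

12.5-fold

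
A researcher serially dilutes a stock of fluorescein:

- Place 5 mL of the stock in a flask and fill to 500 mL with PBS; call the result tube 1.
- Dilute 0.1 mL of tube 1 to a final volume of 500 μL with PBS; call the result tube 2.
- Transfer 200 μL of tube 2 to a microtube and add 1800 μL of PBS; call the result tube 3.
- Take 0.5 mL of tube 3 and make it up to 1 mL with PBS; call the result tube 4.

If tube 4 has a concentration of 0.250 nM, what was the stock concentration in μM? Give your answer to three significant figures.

2.50 μM

Step 1: 5 mL brought to 500 mL → factor 500/5 = 100
Step 2: 0.1 mL brought to 500 μL → factor 0.5/0.1 = 5
Step 3: 200 μL + 1800 μL = 2000 μL total → factor 2000/200 = 10
Step 4: 0.5 mL brought to 1 mL → factor 1/0.5 = 2
Overall dilution factor = 100 × 5 × 10 × 2 = 10000
Stock = 0.250 nM × 10000 = 2500 nM = 2.50 μM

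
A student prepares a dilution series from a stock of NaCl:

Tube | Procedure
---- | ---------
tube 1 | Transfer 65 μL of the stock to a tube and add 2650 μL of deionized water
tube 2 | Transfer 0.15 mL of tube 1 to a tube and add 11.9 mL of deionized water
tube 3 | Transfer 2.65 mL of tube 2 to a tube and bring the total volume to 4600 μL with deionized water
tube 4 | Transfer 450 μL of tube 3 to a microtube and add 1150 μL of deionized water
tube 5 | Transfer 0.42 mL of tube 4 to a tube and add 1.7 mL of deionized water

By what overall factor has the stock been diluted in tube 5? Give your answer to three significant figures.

Step 1: 65 μL + 2650 μL = 2715 μL total → factor 2715/65 = 41.769
Step 2: 0.15 mL + 11.9 mL = 12.05 mL total → factor 12.05/0.15 = 80.333
Step 3: 2.65 mL brought to 4600 μL → factor 4.6/2.65 = 1.7358
Step 4: 450 μL + 1150 μL = 1600 μL total → factor 1600/450 = 3.5556
Step 5: 0.42 mL + 1.7 mL = 2.12 mL total → factor 2.12/0.42 = 5.0476
Overall dilution factor = 41.769 × 80.333 × 1.7358 × 3.5556 × 5.0476 = 1.0453 × 10^5

1.05 × 10^5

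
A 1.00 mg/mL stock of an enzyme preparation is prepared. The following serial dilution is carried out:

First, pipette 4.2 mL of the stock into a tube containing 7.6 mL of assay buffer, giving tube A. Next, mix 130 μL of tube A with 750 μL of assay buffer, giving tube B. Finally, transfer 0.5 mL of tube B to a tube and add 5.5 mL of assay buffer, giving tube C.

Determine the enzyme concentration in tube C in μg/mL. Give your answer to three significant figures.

4.38 μg/mL

Step 1: 4.2 mL + 7.6 mL = 11.8 mL total → factor 11.8/4.2 = 2.8095
Step 2: 130 μL + 750 μL = 880 μL total → factor 880/130 = 6.7692
Step 3: 0.5 mL + 5.5 mL = 6 mL total → factor 6/0.5 = 12
Overall dilution factor = 2.8095 × 6.7692 × 12 = 228.22
Final = 1.00 mg/mL / 228.22 = 0.004382 mg/mL = 4.38 μg/mL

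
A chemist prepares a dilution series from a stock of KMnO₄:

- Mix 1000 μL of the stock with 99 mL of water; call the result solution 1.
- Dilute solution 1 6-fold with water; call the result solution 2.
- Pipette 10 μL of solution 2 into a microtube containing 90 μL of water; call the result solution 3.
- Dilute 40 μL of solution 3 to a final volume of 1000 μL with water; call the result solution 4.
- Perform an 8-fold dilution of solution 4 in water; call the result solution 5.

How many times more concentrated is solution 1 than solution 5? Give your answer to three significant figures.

1.20 × 10^4

Step 1: 1000 μL + 99 mL = 1 × 10^5 μL total → factor 1 × 10^5/1000 = 100
Step 2: 6-fold → factor 6
Step 3: 10 μL + 90 μL = 100 μL total → factor 100/10 = 10
Step 4: 40 μL brought to 1000 μL → factor 1000/40 = 25
Step 5: 8-fold → factor 8
Dilution factor to solution 1 = 100; to solution 5 = 1.2 × 10^6
[solution 1]/[solution 5] = (factor to solution 5)/(factor to solution 1) = 1.2 × 10^6/100 = 1.20 × 10^4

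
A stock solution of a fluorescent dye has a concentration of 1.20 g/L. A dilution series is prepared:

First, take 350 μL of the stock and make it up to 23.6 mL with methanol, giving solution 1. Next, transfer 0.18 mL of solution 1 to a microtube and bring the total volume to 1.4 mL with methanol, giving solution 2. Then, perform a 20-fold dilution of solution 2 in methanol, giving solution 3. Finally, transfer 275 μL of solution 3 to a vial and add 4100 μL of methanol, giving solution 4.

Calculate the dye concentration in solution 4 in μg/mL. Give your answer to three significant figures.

0.00719 μg/mL

Step 1: 350 μL brought to 23.6 mL → factor 23600/350 = 67.429
Step 2: 0.18 mL brought to 1.4 mL → factor 1.4/0.18 = 7.7778
Step 3: 20-fold → factor 20
Step 4: 275 μL + 4100 μL = 4375 μL total → factor 4375/275 = 15.909
Dilution factor through solution 4 = 67.429 × 7.7778 × 20 × 15.909 = 1.6687 × 10^5
[solution 4] = 1.20 g/L / 1.6687 × 10^5 = 7.191 × 10^-6 g/L = 0.00719 μg/mL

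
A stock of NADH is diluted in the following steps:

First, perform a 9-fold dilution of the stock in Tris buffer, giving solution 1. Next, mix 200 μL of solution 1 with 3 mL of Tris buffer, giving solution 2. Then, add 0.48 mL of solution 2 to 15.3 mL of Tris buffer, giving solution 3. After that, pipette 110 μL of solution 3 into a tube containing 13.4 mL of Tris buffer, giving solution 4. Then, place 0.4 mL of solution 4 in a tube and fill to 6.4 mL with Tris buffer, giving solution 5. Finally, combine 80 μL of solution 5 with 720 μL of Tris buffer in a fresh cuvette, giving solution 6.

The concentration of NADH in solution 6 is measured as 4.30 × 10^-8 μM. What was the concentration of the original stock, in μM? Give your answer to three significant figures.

Step 1: 9-fold → factor 9
Step 2: 200 μL + 3 mL = 3200 μL total → factor 3200/200 = 16
Step 3: 0.48 mL + 15.3 mL = 15.78 mL total → factor 15.78/0.48 = 32.875
Step 4: 110 μL + 13.4 mL = 13510 μL total → factor 13510/110 = 122.82
Step 5: 0.4 mL brought to 6.4 mL → factor 6.4/0.4 = 16
Step 6: 80 μL + 720 μL = 800 μL total → factor 800/80 = 10
Overall dilution factor = 9 × 16 × 32.875 × 122.82 × 16 × 10 = 9.3027 × 10^7
Stock = 4.30 × 10^-8 μM × 9.3027 × 10^7 = 4.00 μM

4.00 μM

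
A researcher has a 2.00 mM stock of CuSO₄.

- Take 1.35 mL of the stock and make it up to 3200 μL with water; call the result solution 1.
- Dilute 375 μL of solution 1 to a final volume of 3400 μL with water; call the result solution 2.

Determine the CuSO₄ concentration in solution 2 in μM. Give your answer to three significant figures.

Step 1: 1.35 mL brought to 3200 μL → factor 3.2/1.35 = 2.3704
Step 2: 375 μL brought to 3400 μL → factor 3400/375 = 9.0667
Overall dilution factor = 2.3704 × 9.0667 = 21.491
Final = 2.00 mM / 21.491 = 0.09306 mM = 93.1 μM

93.1 μM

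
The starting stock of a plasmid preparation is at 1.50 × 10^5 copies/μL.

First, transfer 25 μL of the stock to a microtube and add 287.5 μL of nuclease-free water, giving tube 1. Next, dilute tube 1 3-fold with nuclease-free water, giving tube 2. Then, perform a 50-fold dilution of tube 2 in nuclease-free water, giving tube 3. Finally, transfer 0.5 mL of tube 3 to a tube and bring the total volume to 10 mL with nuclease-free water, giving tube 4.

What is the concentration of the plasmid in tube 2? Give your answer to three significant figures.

Step 1: 25 μL + 287.5 μL = 312.5 μL total → factor 312.5/25 = 12.5
Step 2: 3-fold → factor 3
Dilution factor through tube 2 = 12.5 × 3 = 37.5
[tube 2] = 1.50 × 10^5 copies/μL / 37.5 = 4.00 × 10^3 copies/μL

4.00 × 10^3 copies/μL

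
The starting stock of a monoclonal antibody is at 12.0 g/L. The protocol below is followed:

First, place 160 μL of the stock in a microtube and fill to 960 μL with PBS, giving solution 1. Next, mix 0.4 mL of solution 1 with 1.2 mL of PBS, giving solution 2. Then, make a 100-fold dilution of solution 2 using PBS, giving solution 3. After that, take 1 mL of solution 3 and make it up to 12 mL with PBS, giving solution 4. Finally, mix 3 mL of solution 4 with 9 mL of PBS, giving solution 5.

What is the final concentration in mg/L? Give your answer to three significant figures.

Step 1: 160 μL brought to 960 μL → factor 960/160 = 6
Step 2: 0.4 mL + 1.2 mL = 1.6 mL total → factor 1.6/0.4 = 4
Step 3: 100-fold → factor 100
Step 4: 1 mL brought to 12 mL → factor 12/1 = 12
Step 5: 3 mL + 9 mL = 12 mL total → factor 12/3 = 4
Overall dilution factor = 6 × 4 × 100 × 12 × 4 = 1.152 × 10^5
Final = 12.0 g/L / 1.152 × 10^5 = 0.0001042 g/L = 0.104 mg/L

0.104 mg/L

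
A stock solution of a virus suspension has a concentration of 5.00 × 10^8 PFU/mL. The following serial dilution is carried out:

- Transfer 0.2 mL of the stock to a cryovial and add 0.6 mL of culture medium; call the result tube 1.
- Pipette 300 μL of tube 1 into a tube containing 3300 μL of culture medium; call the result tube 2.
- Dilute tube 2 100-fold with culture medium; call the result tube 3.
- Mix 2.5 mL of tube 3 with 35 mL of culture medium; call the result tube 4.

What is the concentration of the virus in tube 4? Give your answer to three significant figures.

6.94 × 10^3 PFU/mL

Step 1: 0.2 mL + 0.6 mL = 0.8 mL total → factor 0.8/0.2 = 4
Step 2: 300 μL + 3300 μL = 3600 μL total → factor 3600/300 = 12
Step 3: 100-fold → factor 100
Step 4: 2.5 mL + 35 mL = 37.5 mL total → factor 37.5/2.5 = 15
Overall dilution factor = 4 × 12 × 100 × 15 = 72000
Final = 5.00 × 10^8 PFU/mL / 72000 = 6.94 × 10^3 PFU/mL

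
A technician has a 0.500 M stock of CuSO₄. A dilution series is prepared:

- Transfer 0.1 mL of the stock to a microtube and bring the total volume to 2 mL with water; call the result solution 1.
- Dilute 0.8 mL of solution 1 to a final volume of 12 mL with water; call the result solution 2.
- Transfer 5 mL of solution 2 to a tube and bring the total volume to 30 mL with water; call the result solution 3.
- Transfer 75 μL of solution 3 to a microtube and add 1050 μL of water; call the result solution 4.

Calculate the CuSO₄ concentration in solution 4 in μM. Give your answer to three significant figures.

18.5 μM

Step 1: 0.1 mL brought to 2 mL → factor 2/0.1 = 20
Step 2: 0.8 mL brought to 12 mL → factor 12/0.8 = 15
Step 3: 5 mL brought to 30 mL → factor 30/5 = 6
Step 4: 75 μL + 1050 μL = 1125 μL total → factor 1125/75 = 15
Dilution factor through solution 4 = 20 × 15 × 6 × 15 = 27000
[solution 4] = 0.500 M / 27000 = 1.852 × 10^-5 M = 18.5 μM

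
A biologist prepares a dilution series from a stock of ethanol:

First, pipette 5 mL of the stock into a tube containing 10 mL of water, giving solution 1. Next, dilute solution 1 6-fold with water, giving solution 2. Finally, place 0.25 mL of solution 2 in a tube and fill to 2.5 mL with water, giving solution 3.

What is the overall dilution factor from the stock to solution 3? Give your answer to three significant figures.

Step 1: 5 mL + 10 mL = 15 mL total → factor 15/5 = 3
Step 2: 6-fold → factor 6
Step 3: 0.25 mL brought to 2.5 mL → factor 2.5/0.25 = 10
Overall dilution factor = 3 × 6 × 10 = 180

180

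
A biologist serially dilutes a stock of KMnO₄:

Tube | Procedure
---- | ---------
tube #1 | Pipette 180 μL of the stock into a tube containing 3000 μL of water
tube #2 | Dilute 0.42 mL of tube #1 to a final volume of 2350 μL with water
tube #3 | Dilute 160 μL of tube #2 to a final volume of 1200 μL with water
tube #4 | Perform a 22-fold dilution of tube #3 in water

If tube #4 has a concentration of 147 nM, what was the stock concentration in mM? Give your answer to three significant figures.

2.40 mM

Step 1: 180 μL + 3000 μL = 3180 μL total → factor 3180/180 = 17.667
Step 2: 0.42 mL brought to 2350 μL → factor 2.35/0.42 = 5.5952
Step 3: 160 μL brought to 1200 μL → factor 1200/160 = 7.5
Step 4: 22-fold → factor 22
Overall dilution factor = 17.667 × 5.5952 × 7.5 × 22 = 16310
Stock = 147 nM × 16310 = 2.398 × 10^6 nM = 2.40 mM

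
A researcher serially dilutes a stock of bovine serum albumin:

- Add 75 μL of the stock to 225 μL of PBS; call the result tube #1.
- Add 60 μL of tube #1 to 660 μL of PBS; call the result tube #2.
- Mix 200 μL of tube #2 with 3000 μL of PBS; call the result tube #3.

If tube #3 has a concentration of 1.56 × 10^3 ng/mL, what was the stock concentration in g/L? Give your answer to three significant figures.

1.20 g/L

Step 1: 75 μL + 225 μL = 300 μL total → factor 300/75 = 4
Step 2: 60 μL + 660 μL = 720 μL total → factor 720/60 = 12
Step 3: 200 μL + 3000 μL = 3200 μL total → factor 3200/200 = 16
Overall dilution factor = 4 × 12 × 16 = 768
Stock = 1.56 × 10^3 ng/mL × 768 = 1.198 × 10^6 ng/mL = 1.20 g/L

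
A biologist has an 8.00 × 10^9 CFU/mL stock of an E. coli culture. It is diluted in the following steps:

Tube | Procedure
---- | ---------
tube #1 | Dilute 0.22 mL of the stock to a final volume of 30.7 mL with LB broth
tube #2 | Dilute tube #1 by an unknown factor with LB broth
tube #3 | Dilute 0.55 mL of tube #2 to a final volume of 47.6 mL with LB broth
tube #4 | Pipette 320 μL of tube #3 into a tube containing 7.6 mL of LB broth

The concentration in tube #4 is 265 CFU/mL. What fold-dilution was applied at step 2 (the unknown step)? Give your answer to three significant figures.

Step 1: 0.22 mL brought to 30.7 mL → factor 30.7/0.22 = 139.55
Step 2: unknown factor x
Step 3: 0.55 mL brought to 47.6 mL → factor 47.6/0.55 = 86.545
Step 4: 320 μL + 7.6 mL = 7920 μL total → factor 7920/320 = 24.75
Product of known-step factors = 2.9891 × 10^5
Overall factor = 8.00 × 10^9 CFU/mL / (265 CFU/mL) = 3.0189 × 10^7
x = 3.0189 × 10^7 / 2.9891 × 10^5 = 101

101-fold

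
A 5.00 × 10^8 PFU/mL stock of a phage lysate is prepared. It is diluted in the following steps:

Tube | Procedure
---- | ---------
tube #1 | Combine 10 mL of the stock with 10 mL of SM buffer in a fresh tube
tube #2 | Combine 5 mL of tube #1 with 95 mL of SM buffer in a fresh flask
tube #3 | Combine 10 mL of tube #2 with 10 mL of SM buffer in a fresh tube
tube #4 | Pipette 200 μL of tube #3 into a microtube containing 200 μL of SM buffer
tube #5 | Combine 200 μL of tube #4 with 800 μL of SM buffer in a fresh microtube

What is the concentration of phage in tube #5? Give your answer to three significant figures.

6.25 × 10^5 PFU/mL

Step 1: 10 mL + 10 mL = 20 mL total → factor 20/10 = 2
Step 2: 5 mL + 95 mL = 100 mL total → factor 100/5 = 20
Step 3: 10 mL + 10 mL = 20 mL total → factor 20/10 = 2
Step 4: 200 μL + 200 μL = 400 μL total → factor 400/200 = 2
Step 5: 200 μL + 800 μL = 1000 μL total → factor 1000/200 = 5
Overall dilution factor = 2 × 20 × 2 × 2 × 5 = 800
Final = 5.00 × 10^8 PFU/mL / 800 = 6.25 × 10^5 PFU/mL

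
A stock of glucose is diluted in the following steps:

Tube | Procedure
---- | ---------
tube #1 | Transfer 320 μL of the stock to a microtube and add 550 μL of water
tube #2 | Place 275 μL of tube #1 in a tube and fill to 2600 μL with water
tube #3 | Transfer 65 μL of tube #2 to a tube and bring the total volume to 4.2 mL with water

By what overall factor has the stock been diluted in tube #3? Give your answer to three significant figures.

1.66 × 10^3

Step 1: 320 μL + 550 μL = 870 μL total → factor 870/320 = 2.7188
Step 2: 275 μL brought to 2600 μL → factor 2600/275 = 9.4545
Step 3: 65 μL brought to 4.2 mL → factor 4200/65 = 64.615
Overall dilution factor = 2.7188 × 9.4545 × 64.615 = 1660.9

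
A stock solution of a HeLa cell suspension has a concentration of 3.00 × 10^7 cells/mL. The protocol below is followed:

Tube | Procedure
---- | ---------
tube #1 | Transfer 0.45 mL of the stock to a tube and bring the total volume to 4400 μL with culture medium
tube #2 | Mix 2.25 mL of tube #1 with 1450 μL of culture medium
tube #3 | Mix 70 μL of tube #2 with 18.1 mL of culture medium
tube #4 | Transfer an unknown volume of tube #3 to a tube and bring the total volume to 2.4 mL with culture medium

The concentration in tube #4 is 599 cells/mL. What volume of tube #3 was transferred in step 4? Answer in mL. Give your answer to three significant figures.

0.200 mL

Step 1: 0.45 mL brought to 4400 μL → factor 4.4/0.45 = 9.7778
Step 2: 2.25 mL + 1450 μL = 3.7 mL total → factor 3.7/2.25 = 1.6444
Step 3: 70 μL + 18.1 mL = 18170 μL total → factor 18170/70 = 259.57
Step 4: v brought to 2.4 mL → factor = 2.4 mL/v
Product of known-step factors = 4173.7
Overall factor = 3.00 × 10^7 cells/mL / (599 cells/mL) = 50083
Step-4 factor = 50083 / 4173.7 = 12
v = 2.4 mL / 12 = 0.200 mL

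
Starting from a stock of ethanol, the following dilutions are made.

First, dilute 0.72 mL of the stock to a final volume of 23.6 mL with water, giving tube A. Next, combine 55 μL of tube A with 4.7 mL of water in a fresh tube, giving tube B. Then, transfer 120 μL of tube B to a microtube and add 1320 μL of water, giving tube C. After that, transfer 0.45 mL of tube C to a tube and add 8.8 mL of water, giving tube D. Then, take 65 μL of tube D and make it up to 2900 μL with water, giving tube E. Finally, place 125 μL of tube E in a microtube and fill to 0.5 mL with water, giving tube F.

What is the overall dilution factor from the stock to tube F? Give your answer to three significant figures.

1.25 × 10^8

Step 1: 0.72 mL brought to 23.6 mL → factor 23.6/0.72 = 32.778
Step 2: 55 μL + 4.7 mL = 4755 μL total → factor 4755/55 = 86.455
Step 3: 120 μL + 1320 μL = 1440 μL total → factor 1440/120 = 12
Step 4: 0.45 mL + 8.8 mL = 9.25 mL total → factor 9.25/0.45 = 20.556
Step 5: 65 μL brought to 2900 μL → factor 2900/65 = 44.615
Step 6: 125 μL brought to 0.5 mL → factor 500/125 = 4
Overall dilution factor = 32.778 × 86.455 × 12 × 20.556 × 44.615 × 4 = 1.2474 × 10^8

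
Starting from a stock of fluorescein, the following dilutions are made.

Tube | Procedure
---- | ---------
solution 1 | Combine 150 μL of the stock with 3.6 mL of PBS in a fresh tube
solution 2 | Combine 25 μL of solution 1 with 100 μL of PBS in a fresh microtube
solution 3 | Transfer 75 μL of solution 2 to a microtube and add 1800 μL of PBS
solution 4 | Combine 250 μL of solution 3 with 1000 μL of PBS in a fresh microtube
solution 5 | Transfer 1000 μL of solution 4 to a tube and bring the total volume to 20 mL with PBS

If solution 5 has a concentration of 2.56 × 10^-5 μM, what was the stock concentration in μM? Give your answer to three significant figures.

Step 1: 150 μL + 3.6 mL = 3750 μL total → factor 3750/150 = 25
Step 2: 25 μL + 100 μL = 125 μL total → factor 125/25 = 5
Step 3: 75 μL + 1800 μL = 1875 μL total → factor 1875/75 = 25
Step 4: 250 μL + 1000 μL = 1250 μL total → factor 1250/250 = 5
Step 5: 1000 μL brought to 20 mL → factor 20000/1000 = 20
Overall dilution factor = 25 × 5 × 25 × 5 × 20 = 3.125 × 10^5
Stock = 2.56 × 10^-5 μM × 3.125 × 10^5 = 8.00 μM

8.00 μM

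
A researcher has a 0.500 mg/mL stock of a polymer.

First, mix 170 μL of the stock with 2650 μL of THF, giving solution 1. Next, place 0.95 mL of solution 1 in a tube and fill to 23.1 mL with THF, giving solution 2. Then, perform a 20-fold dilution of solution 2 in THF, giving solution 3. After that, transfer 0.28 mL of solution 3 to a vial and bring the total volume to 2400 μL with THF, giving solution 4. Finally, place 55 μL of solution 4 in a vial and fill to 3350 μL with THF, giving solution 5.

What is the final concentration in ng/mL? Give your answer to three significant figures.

0.119 ng/mL

Step 1: 170 μL + 2650 μL = 2820 μL total → factor 2820/170 = 16.588
Step 2: 0.95 mL brought to 23.1 mL → factor 23.1/0.95 = 24.316
Step 3: 20-fold → factor 20
Step 4: 0.28 mL brought to 2400 μL → factor 2.4/0.28 = 8.5714
Step 5: 55 μL brought to 3350 μL → factor 3350/55 = 60.909
Overall dilution factor = 16.588 × 24.316 × 20 × 8.5714 × 60.909 = 4.2117 × 10^6
Final = 0.500 mg/mL / 4.2117 × 10^6 = 1.187 × 10^-7 mg/mL = 0.119 ng/mL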